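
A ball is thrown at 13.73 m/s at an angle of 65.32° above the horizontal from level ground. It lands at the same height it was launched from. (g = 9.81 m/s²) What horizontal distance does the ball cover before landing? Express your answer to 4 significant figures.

14.58 m

Components: v_x = 13.73 cos 65.32° = 5.7330 m/s, v_y = 13.73 sin 65.32° = 12.476 m/s.
Time of flight (same landing height): t = 2 v_y / g = 2 × 12.476 / 9.81 = 2.5435 s.
Range: R = v_x · t = 5.7330 × 2.5435 = 14.58 m.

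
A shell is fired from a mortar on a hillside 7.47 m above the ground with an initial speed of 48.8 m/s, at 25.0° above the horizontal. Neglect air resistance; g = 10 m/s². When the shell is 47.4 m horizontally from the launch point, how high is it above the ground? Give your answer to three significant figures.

23.8 m

v_x = 48.8 cos 25.0° = 44.23 m/s, v_y0 = 48.8 sin 25.0° = 20.62 m/s.
Time to reach x = 47.4 m: t = x / v_x = 47.4 / 44.23 = 1.072 s.
y = 7.47 + v_y0 t − ½ g t² = 7.47 + 20.62×1.072 − 5.000×1.072² = 23.8 m.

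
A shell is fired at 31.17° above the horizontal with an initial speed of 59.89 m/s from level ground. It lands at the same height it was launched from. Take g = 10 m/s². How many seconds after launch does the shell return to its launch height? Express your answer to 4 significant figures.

6.200 s

Vertical component: v_y = 59.89 sin 31.17° = 30.998 m/s.
For a projectile landing at launch height, time of flight is t = 2 v_y / g = 2 × 30.998 / 10 = 6.200 s.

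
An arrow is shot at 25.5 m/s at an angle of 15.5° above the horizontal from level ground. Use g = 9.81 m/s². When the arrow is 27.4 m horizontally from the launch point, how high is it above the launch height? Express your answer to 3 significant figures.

1.50 m

v_x = 25.5 cos 15.5° = 24.57 m/s, v_y0 = 25.5 sin 15.5° = 6.815 m/s.
Time to reach x = 27.4 m: t = x / v_x = 27.4 / 24.57 = 1.115 s.
y = v_y0 t − ½ g t² = 6.815×1.115 − 4.905×1.115² = 1.50 m.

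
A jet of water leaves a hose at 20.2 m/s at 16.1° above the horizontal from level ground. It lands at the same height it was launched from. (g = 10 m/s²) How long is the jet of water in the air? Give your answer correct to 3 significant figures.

Vertical component: v_y = 20.2 sin 16.1° = 5.602 m/s.
For a projectile landing at launch height, time of flight is t = 2 v_y / g = 2 × 5.602 / 10 = 1.12 s.

1.12 s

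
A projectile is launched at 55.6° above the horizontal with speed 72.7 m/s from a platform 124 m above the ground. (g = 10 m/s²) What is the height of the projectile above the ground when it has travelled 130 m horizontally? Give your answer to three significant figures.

v_x = 72.7 cos 55.6° = 41.07 m/s, v_y0 = 72.7 sin 55.6° = 59.99 m/s.
Time to reach x = 130 m: t = x / v_x = 130 / 41.07 = 3.165 s.
y = 124 + v_y0 t − ½ g t² = 124 + 59.99×3.165 − 5.000×3.165² = 264 m.

264 m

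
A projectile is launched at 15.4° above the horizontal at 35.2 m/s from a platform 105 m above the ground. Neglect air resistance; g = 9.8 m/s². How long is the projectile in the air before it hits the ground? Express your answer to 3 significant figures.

5.68 s

Vertical component: v_y = 35.2 sin 15.4° = 9.348 m/s.
Taking up as positive with launch at y = 105 m, landing at y = 0: 0 = 105 + 9.348 t − ½(9.8) t².
Solving 4.900 t² − 9.348 t − 105 = 0 gives t = [9.348 + √(9.348² + 4·4.900·105)] / 9.800 = 5.68 s.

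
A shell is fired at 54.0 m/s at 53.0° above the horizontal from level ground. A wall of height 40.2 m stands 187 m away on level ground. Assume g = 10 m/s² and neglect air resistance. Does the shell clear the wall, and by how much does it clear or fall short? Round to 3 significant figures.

v_x = 54.0 cos 53.0° = 32.50 m/s; v_y0 = 54.0 sin 53.0° = 43.13 m/s.
Time to reach the wall: t = 187 / 32.50 = 5.754 s.
Height at that point: y = 43.13×5.754 − 5.000×5.754² = 82.63 m.
That is 82.63 − 40.2 = 42.4 m above the top of the wall, so the shell clears it.

Yes — it clears the wall by 42.4 m.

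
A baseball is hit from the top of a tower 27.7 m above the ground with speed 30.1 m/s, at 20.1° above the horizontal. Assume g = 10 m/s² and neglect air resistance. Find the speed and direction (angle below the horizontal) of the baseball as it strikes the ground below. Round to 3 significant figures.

38.2 m/s at 42.3° below the horizontal

v_x = 30.1 cos 20.1° = 28.27 m/s (constant).
|v_y| at impact = √((10.34)² + 2×10×27.7) = 25.71 m/s.
Speed = √(28.27² + 25.71²) = 38.2 m/s; angle = arctan(25.71/28.27) = 42.3° below horizontal.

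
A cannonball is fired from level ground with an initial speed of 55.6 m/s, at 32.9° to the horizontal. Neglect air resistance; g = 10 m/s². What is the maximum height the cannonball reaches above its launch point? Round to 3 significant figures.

45.6 m

Vertical component of launch velocity: v_y = 55.6 sin 32.9° = 30.20 m/s.
At the highest point the vertical velocity is zero, so v_y² = 2 g h_max.
h_max = (30.20)² / (2 × 10) = 912.0 / 20.00 = 45.6 m.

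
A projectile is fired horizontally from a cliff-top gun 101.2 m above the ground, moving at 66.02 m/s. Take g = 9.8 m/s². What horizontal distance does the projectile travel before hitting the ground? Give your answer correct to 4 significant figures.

300.0 m

Initial vertical velocity is zero, so the fall time comes from h = ½ g t²: t = √(2 × 101.2 / 9.8) = 4.5446 s.
Horizontal motion is uniform at 66.02 m/s, so x = 66.02 × 4.5446 = 300.0 m.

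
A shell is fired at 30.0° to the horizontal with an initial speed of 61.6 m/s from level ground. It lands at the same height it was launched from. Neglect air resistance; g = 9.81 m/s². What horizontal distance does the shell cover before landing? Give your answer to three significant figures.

335 m

Components: v_x = 61.6 cos 30.0° = 53.35 m/s, v_y = 61.6 sin 30.0° = 30.80 m/s.
Time of flight (same landing height): t = 2 v_y / g = 2 × 30.80 / 9.81 = 6.279 s.
Range: R = v_x · t = 53.35 × 6.279 = 335 m.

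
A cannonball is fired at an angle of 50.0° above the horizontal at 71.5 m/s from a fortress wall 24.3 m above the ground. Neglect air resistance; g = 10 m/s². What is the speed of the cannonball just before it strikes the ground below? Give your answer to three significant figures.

v_x = 71.5 cos 50.0° = 45.96 m/s is unchanged throughout.
For the vertical component, v_y² = v_y0² + 2 g h = (54.77)² + 2×10×24.3 = 3486, so |v_y| = 59.04 m/s.
Impact speed = √(v_x² + v_y²) = √(2112 + 3486) = 74.8 m/s.

74.8 m/s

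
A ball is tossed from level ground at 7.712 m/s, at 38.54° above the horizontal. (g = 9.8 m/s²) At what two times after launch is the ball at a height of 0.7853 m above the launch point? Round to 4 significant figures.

0.2072 s and 0.7734 s

v_y0 = 7.712 sin 38.54° = 4.8050 m/s.
Set y = v_y0 t − ½ g t² = 0.7853: 4.900 t² − 4.8050 t + 0.7853 = 0.
t = [4.8050 ± √(23.088 − 15.392)] / 9.8 = (4.8050 ± 2.7742) / 9.8, giving t = 0.2072 s or t = 0.7734 s.
So the ball is at 0.7853 m at t = 0.2072 s (rising) and t = 0.7734 s (falling).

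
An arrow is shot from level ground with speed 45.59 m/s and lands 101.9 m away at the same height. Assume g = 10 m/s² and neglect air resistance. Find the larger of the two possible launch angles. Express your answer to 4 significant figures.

75.32°

Level-ground range: R = v₀² sin(2θ)/g ⇒ sin 2θ = R g / v₀² = 101.9×10/45.59² = 0.4903.
2θ = arcsin(0.4903) = 29.360° or 180° − 29.360° = 150.640°.
So θ = 14.68° or θ = 75.32°.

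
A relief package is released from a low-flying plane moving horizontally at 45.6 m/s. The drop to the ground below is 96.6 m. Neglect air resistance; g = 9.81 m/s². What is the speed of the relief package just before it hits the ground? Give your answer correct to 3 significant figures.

Fall time: t = √(2 × 96.6 / 9.81) = 4.438 s.
At impact: v_x = 45.6 m/s (unchanged), v_y = g t = 9.81 × 4.438 = 43.54 m/s.
Speed = √(v_x² + v_y²) = √(2079 + 1896) = 63.0 m/s.

63.0 m/s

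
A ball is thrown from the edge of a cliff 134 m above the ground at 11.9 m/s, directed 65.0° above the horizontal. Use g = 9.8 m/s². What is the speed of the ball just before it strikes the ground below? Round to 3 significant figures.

v_x = 11.9 cos 65.0° = 5.029 m/s is unchanged throughout.
For the vertical component, v_y² = v_y0² + 2 g h = (10.79)² + 2×9.8×134 = 2743, so |v_y| = 52.37 m/s.
Impact speed = √(v_x² + v_y²) = √(25.29 + 2743) = 52.6 m/s.

52.6 m/s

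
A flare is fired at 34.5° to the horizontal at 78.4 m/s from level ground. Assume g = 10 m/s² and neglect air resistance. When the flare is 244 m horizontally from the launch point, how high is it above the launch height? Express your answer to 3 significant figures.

96.4 m

v_x = 78.4 cos 34.5° = 64.61 m/s, v_y0 = 78.4 sin 34.5° = 44.41 m/s.
Time to reach x = 244 m: t = x / v_x = 244 / 64.61 = 3.777 s.
y = v_y0 t − ½ g t² = 44.41×3.777 − 5.000×3.777² = 96.4 m.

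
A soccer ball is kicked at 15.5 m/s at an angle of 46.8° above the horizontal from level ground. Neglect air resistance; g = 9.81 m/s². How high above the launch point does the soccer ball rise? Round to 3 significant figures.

Vertical component of launch velocity: v_y = 15.5 sin 46.8° = 11.30 m/s.
At the highest point the vertical velocity is zero, so v_y² = 2 g h_max.
h_max = (11.30)² / (2 × 9.81) = 127.7 / 19.62 = 6.51 m.

6.51 m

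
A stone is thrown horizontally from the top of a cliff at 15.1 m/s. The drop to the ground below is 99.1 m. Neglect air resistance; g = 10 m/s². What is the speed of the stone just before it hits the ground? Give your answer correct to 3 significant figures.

Fall time: t = √(2 × 99.1 / 10) = 4.452 s.
At impact: v_x = 15.1 m/s (unchanged), v_y = g t = 10 × 4.452 = 44.52 m/s.
Speed = √(v_x² + v_y²) = √(228.0 + 1982) = 47.0 m/s.

47.0 m/s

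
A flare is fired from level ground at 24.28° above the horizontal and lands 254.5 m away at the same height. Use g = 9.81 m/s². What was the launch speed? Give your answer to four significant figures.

57.71 m/s

On level ground, R = v₀² sin(2θ) / g, so v₀ = √(R g / sin 2θ).
sin(2 × 24.28°) = 0.7496.
v₀ = √(254.5 × 9.81 / 0.7496) = √3330.6 = 57.71 m/s.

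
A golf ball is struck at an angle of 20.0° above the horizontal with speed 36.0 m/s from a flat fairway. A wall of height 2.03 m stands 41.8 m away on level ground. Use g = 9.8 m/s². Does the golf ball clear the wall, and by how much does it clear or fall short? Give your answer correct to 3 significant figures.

Yes — it clears the wall by 5.70 m.

v_x = 36.0 cos 20.0° = 33.83 m/s; v_y0 = 36.0 sin 20.0° = 12.31 m/s.
Time to reach the wall: t = 41.8 / 33.83 = 1.236 s.
Height at that point: y = 12.31×1.236 − 4.900×1.236² = 7.729 m.
That is 7.729 − 2.03 = 5.70 m above the top of the wall, so the golf ball clears it.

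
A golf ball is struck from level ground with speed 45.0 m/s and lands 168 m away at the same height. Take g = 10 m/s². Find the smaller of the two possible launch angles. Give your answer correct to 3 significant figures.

Level-ground range: R = v₀² sin(2θ)/g ⇒ sin 2θ = R g / v₀² = 168×10/45.0² = 0.8296.
2θ = arcsin(0.8296) = 56.06° or 180° − 56.06° = 123.94°.
So θ = 28.0° or θ = 62.0°.

28.0°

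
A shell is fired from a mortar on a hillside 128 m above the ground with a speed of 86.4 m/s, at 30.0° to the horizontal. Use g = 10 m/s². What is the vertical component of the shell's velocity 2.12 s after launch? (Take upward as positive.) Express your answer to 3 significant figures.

Initial vertical component: v_y0 = 86.4 sin 30.0° = 43.20 m/s.
v_y(t) = v_y0 − g t = 43.20 − 10 × 2.12 = 22.0 m/s.

22.0 m/s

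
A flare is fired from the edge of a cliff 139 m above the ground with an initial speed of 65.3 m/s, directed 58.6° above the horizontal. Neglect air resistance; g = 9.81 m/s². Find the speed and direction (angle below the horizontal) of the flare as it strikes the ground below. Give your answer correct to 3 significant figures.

83.6 m/s at 66.0° below the horizontal

v_x = 65.3 cos 58.6° = 34.02 m/s (constant).
|v_y| at impact = √((55.74)² + 2×9.81×139) = 76.38 m/s.
Speed = √(34.02² + 76.38²) = 83.6 m/s; angle = arctan(76.38/34.02) = 66.0° below horizontal.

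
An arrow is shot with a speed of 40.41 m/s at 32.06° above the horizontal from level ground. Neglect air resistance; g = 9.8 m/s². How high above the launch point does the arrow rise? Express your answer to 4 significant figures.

23.47 m

Vertical component of launch velocity: v_y = 40.41 sin 32.06° = 21.450 m/s.
At the highest point the vertical velocity is zero, so v_y² = 2 g h_max.
h_max = (21.450)² / (2 × 9.8) = 460.10 / 19.60 = 23.47 m.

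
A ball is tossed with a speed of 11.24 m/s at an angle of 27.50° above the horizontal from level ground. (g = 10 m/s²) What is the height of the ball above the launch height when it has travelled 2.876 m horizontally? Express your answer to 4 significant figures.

v_x = 11.24 cos 27.50° = 9.9700 m/s, v_y0 = 11.24 sin 27.50° = 5.1901 m/s.
Time to reach x = 2.876 m: t = x / v_x = 2.876 / 9.9700 = 0.28847 s.
y = v_y0 t − ½ g t² = 5.1901×0.28847 − 5.000×0.28847² = 1.081 m.

1.081 m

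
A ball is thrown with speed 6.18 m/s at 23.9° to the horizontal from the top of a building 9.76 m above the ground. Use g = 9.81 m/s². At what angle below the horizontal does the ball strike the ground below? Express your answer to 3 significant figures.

68.1°

v_x = 6.18 cos 23.9° = 5.650 m/s.
At impact |v_y| = √(v_y0² + 2 g h) = √(2.504² + 2×9.81×9.76) = 14.06 m/s.
Angle below horizontal = arctan(|v_y| / v_x) = arctan(14.06 / 5.650) = 68.1°.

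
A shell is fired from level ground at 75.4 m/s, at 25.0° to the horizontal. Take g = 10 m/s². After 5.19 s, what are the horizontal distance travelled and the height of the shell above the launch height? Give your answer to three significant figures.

x = 355 m, y = 30.7 m

v_x = 75.4 cos 25.0° = 68.34 m/s; v_y0 = 75.4 sin 25.0° = 31.87 m/s.
x = v_x t = 68.34 × 5.19 = 355 m.
y = v_y0 t − ½ g t² = 31.87×5.19 − 5.000×5.19² = 30.7 m.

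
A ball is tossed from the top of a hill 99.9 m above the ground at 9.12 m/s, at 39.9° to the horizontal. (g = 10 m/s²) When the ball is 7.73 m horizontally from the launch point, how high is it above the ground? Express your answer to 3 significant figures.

100 m

v_x = 9.12 cos 39.9° = 6.997 m/s, v_y0 = 9.12 sin 39.9° = 5.850 m/s.
Time to reach x = 7.73 m: t = x / v_x = 7.73 / 6.997 = 1.105 s.
y = 99.9 + v_y0 t − ½ g t² = 99.9 + 5.850×1.105 − 5.000×1.105² = 100 m.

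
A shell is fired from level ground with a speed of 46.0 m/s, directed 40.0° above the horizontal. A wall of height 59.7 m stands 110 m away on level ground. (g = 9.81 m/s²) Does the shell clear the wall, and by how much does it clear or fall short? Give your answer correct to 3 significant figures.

v_x = 46.0 cos 40.0° = 35.24 m/s; v_y0 = 46.0 sin 40.0° = 29.57 m/s.
Time to reach the wall: t = 110 / 35.24 = 3.121 s.
Height at that point: y = 29.57×3.121 − 4.905×3.121² = 44.51 m.
That is 59.7 − 44.51 = 15.2 m below the top of the wall, so the shell does not clear it.

No — it falls 15.2 m short of clearing the wall.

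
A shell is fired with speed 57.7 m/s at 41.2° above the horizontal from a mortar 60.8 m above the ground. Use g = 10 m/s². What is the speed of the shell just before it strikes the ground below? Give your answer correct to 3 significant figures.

67.4 m/s

v_x = 57.7 cos 41.2° = 43.41 m/s is unchanged throughout.
For the vertical component, v_y² = v_y0² + 2 g h = (38.01)² + 2×10×60.8 = 2661, so |v_y| = 51.58 m/s.
Impact speed = √(v_x² + v_y²) = √(1884 + 2661) = 67.4 m/s.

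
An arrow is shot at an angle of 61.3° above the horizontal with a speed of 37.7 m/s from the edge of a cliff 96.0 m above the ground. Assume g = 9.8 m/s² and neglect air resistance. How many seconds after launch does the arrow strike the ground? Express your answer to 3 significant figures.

Vertical component: v_y = 37.7 sin 61.3° = 33.07 m/s.
Taking up as positive with launch at y = 96.0 m, landing at y = 0: 0 = 96.0 + 33.07 t − ½(9.8) t².
Solving 4.900 t² − 33.07 t − 96.0 = 0 gives t = [33.07 + √(33.07² + 4·4.900·96.0)] / 9.800 = 8.94 s.

8.94 s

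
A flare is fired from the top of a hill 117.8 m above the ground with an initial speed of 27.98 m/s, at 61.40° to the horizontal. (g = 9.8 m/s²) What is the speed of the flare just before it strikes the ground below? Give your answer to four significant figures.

55.60 m/s

v_x = 27.98 cos 61.40° = 13.394 m/s is unchanged throughout.
For the vertical component, v_y² = v_y0² + 2 g h = (24.566)² + 2×9.8×117.8 = 2912.4, so |v_y| = 53.967 m/s.
Impact speed = √(v_x² + v_y²) = √(179.40 + 2912.4) = 55.60 m/s.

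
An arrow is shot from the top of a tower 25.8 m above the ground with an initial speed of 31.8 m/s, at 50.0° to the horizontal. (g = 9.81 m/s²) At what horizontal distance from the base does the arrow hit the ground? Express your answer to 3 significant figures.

120 m

Components: v_x = 31.8 cos 50.0° = 20.44 m/s, v_y = 31.8 sin 50.0° = 24.36 m/s.
Vertical: 0 = 25.8 + 24.36 t − ½(9.81) t² ⇒ 4.905 t² − 24.36 t − 25.8 = 0.
t = [24.36 + √(593.4 + 506.2)] / 9.810 = 5.863 s.
Horizontal: R = v_x · t = 20.44 × 5.863 = 120 m.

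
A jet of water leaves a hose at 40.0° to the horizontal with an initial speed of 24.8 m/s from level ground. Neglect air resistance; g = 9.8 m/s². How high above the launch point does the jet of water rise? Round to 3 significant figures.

13.0 m

Vertical component of launch velocity: v_y = 24.8 sin 40.0° = 15.94 m/s.
At the highest point the vertical velocity is zero, so v_y² = 2 g h_max.
h_max = (15.94)² / (2 × 9.8) = 254.1 / 19.60 = 13.0 m.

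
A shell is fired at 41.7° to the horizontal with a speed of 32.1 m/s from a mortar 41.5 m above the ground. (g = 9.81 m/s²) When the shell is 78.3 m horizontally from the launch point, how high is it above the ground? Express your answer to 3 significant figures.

v_x = 32.1 cos 41.7° = 23.97 m/s, v_y0 = 32.1 sin 41.7° = 21.35 m/s.
Time to reach x = 78.3 m: t = x / v_x = 78.3 / 23.97 = 3.267 s.
y = 41.5 + v_y0 t − ½ g t² = 41.5 + 21.35×3.267 − 4.905×3.267² = 58.9 m.

58.9 m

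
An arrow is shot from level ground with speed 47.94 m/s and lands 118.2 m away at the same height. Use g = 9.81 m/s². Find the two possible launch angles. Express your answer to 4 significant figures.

15.15° and 74.85°

Level-ground range: R = v₀² sin(2θ)/g ⇒ sin 2θ = R g / v₀² = 118.2×9.81/47.94² = 0.5045.
2θ = arcsin(0.5045) = 30.298° or 180° − 30.298° = 149.702°.
So θ = 15.15° or θ = 74.85°.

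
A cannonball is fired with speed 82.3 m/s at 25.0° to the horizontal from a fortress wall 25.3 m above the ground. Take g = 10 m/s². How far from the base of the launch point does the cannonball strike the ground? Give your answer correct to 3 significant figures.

Components: v_x = 82.3 cos 25.0° = 74.59 m/s, v_y = 82.3 sin 25.0° = 34.78 m/s.
Vertical: 0 = 25.3 + 34.78 t − ½(10) t² ⇒ 5.000 t² − 34.78 t − 25.3 = 0.
t = [34.78 + √(1210 + 506.0)] / 10.00 = 7.620 s.
Horizontal: R = v_x · t = 74.59 × 7.620 = 568 m.

568 m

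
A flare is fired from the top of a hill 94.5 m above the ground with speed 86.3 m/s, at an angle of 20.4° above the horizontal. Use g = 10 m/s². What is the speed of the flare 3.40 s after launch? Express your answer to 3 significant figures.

81.0 m/s

v_x = 86.3 cos 20.4° = 80.89 m/s (constant).
v_y(t) = 86.3 sin 20.4° − g t = 30.08 − 10 × 3.40 = -3.920 m/s.
Speed = √(v_x² + v_y²) = √(6543 + 15.37) = 81.0 m/s.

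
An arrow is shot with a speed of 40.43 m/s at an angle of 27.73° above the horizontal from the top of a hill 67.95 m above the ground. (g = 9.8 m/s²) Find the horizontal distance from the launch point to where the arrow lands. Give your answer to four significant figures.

Components: v_x = 40.43 cos 27.73° = 35.787 m/s, v_y = 40.43 sin 27.73° = 18.812 m/s.
Vertical: 0 = 67.95 + 18.812 t − ½(9.8) t² ⇒ 4.900 t² − 18.812 t − 67.95 = 0.
t = [18.812 + √(353.89 + 1331.8)] / 9.800 = 6.1091 s.
Horizontal: R = v_x · t = 35.787 × 6.1091 = 218.6 m.

218.6 m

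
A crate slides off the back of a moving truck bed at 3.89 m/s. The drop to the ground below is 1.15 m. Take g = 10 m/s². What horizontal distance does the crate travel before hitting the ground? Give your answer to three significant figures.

Initial vertical velocity is zero, so the fall time comes from h = ½ g t²: t = √(2 × 1.15 / 10) = 0.4796 s.
Horizontal motion is uniform at 3.89 m/s, so x = 3.89 × 0.4796 = 1.87 m.

1.87 m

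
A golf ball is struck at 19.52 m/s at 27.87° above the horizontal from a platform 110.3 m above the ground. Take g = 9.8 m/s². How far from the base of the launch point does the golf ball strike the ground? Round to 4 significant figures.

99.50 m

Components: v_x = 19.52 cos 27.87° = 17.256 m/s, v_y = 19.52 sin 27.87° = 9.1250 m/s.
Vertical: 0 = 110.3 + 9.1250 t − ½(9.8) t² ⇒ 4.900 t² − 9.1250 t − 110.3 = 0.
t = [9.1250 + √(83.266 + 2161.9)] / 9.800 = 5.7661 s.
Horizontal: R = v_x · t = 17.256 × 5.7661 = 99.50 m.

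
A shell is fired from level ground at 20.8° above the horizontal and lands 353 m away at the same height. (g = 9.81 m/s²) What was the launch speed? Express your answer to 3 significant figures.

On level ground, R = v₀² sin(2θ) / g, so v₀ = √(R g / sin 2θ).
sin(2 × 20.8°) = 0.6639.
v₀ = √(353 × 9.81 / 0.6639) = √5216 = 72.2 m/s.

72.2 m/s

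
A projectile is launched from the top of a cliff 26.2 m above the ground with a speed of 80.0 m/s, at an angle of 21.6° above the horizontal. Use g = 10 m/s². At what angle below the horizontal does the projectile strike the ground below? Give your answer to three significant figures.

26.6°

v_x = 80.0 cos 21.6° = 74.38 m/s.
At impact |v_y| = √(v_y0² + 2 g h) = √(29.45² + 2×10×26.2) = 37.30 m/s.
Angle below horizontal = arctan(|v_y| / v_x) = arctan(37.30 / 74.38) = 26.6°.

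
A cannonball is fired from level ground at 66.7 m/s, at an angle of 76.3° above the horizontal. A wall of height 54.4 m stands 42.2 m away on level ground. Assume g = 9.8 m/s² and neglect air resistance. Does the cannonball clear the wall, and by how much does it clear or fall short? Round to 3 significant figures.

v_x = 66.7 cos 76.3° = 15.80 m/s; v_y0 = 66.7 sin 76.3° = 64.80 m/s.
Time to reach the wall: t = 42.2 / 15.80 = 2.671 s.
Height at that point: y = 64.80×2.671 − 4.900×2.671² = 138.1 m.
That is 138.1 − 54.4 = 83.7 m above the top of the wall, so the cannonball clears it.

Yes — it clears the wall by 83.7 m.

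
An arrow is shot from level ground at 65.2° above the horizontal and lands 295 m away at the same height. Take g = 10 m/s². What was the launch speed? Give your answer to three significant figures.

On level ground, R = v₀² sin(2θ) / g, so v₀ = √(R g / sin 2θ).
sin(2 × 65.2°) = 0.7615.
v₀ = √(295 × 10 / 0.7615) = √3874 = 62.2 m/s.

62.2 m/s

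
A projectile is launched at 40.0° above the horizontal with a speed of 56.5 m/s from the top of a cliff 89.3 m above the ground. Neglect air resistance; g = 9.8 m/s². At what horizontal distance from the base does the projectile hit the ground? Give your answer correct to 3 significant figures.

405 m

Components: v_x = 56.5 cos 40.0° = 43.28 m/s, v_y = 56.5 sin 40.0° = 36.32 m/s.
Vertical: 0 = 89.3 + 36.32 t − ½(9.8) t² ⇒ 4.900 t² − 36.32 t − 89.3 = 0.
t = [36.32 + √(1319 + 1750)] / 9.800 = 9.359 s.
Horizontal: R = v_x · t = 43.28 × 9.359 = 405 m.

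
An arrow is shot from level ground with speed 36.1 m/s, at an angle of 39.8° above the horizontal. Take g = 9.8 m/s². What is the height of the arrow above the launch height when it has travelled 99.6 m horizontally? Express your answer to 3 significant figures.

19.8 m

v_x = 36.1 cos 39.8° = 27.74 m/s, v_y0 = 36.1 sin 39.8° = 23.11 m/s.
Time to reach x = 99.6 m: t = x / v_x = 99.6 / 27.74 = 3.590 s.
y = v_y0 t − ½ g t² = 23.11×3.590 − 4.900×3.590² = 19.8 m.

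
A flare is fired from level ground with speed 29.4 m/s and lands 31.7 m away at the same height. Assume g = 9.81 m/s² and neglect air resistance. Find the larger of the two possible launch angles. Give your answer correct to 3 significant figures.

79.5°

Level-ground range: R = v₀² sin(2θ)/g ⇒ sin 2θ = R g / v₀² = 31.7×9.81/29.4² = 0.3598.
2θ = arcsin(0.3598) = 21.09° or 180° − 21.09° = 158.91°.
So θ = 10.5° or θ = 79.5°.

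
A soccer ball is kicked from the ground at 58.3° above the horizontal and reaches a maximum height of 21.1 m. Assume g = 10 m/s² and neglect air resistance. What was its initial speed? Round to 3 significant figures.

24.1 m/s

At maximum height v_y = 0, so (v₀ sin θ)² = 2 g H.
v₀ sin 58.3° = √(2 × 10 × 21.1) = 20.54 m/s.
v₀ = 20.54 / sin 58.3° = 20.54 / 0.8508 = 24.1 m/s.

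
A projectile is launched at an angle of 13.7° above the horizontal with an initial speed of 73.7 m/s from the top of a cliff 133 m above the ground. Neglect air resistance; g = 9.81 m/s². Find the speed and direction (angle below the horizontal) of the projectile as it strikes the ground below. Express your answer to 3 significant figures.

v_x = 73.7 cos 13.7° = 71.60 m/s (constant).
|v_y| at impact = √((17.45)² + 2×9.81×133) = 53.98 m/s.
Speed = √(71.60² + 53.98²) = 89.7 m/s; angle = arctan(53.98/71.60) = 37.0° below horizontal.

89.7 m/s at 37.0° below the horizontal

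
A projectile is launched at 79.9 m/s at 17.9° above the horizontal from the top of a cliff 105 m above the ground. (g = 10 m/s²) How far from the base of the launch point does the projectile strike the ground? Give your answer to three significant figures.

Components: v_x = 79.9 cos 17.9° = 76.03 m/s, v_y = 79.9 sin 17.9° = 24.56 m/s.
Vertical: 0 = 105 + 24.56 t − ½(10) t² ⇒ 5.000 t² − 24.56 t − 105 = 0.
t = [24.56 + √(603.2 + 2100)] / 10.00 = 7.655 s.
Horizontal: R = v_x · t = 76.03 × 7.655 = 582 m.

582 m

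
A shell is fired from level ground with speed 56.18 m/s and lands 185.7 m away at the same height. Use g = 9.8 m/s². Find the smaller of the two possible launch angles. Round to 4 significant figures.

Level-ground range: R = v₀² sin(2θ)/g ⇒ sin 2θ = R g / v₀² = 185.7×9.8/56.18² = 0.5766.
2θ = arcsin(0.5766) = 35.212° or 180° − 35.212° = 144.788°.
So θ = 17.61° or θ = 72.39°.

17.61°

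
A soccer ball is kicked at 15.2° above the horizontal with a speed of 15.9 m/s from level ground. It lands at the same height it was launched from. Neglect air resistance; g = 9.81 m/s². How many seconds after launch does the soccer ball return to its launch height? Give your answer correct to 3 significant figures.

Vertical component: v_y = 15.9 sin 15.2° = 4.169 m/s.
For a projectile landing at launch height, time of flight is t = 2 v_y / g = 2 × 4.169 / 9.81 = 0.850 s.

0.850 s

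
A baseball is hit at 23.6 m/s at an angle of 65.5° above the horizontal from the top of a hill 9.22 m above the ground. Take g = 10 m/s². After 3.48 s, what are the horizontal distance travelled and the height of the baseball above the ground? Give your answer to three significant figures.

v_x = 23.6 cos 65.5° = 9.787 m/s; v_y0 = 23.6 sin 65.5° = 21.48 m/s.
x = v_x t = 9.787 × 3.48 = 34.1 m.
y = 9.22 + v_y0 t − ½ g t² = 23.4 m.

x = 34.1 m, y = 23.4 m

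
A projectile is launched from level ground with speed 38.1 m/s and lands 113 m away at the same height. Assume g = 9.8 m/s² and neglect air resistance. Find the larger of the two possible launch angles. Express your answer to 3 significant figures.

65.1°

Level-ground range: R = v₀² sin(2θ)/g ⇒ sin 2θ = R g / v₀² = 113×9.8/38.1² = 0.7629.
2θ = arcsin(0.7629) = 49.72° or 180° − 49.72° = 130.28°.
So θ = 24.9° or θ = 65.1°.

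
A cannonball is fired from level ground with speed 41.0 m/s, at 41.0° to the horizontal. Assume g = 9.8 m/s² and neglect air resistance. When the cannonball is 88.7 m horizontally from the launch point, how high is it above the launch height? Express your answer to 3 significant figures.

36.8 m

v_x = 41.0 cos 41.0° = 30.94 m/s, v_y0 = 41.0 sin 41.0° = 26.90 m/s.
Time to reach x = 88.7 m: t = x / v_x = 88.7 / 30.94 = 2.867 s.
y = v_y0 t − ½ g t² = 26.90×2.867 − 4.900×2.867² = 36.8 m.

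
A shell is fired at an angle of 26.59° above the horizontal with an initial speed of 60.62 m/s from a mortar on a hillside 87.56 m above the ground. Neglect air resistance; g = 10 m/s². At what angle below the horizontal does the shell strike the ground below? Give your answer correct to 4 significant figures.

42.62°

v_x = 60.62 cos 26.59° = 54.208 m/s.
At impact |v_y| = √(v_y0² + 2 g h) = √(27.134² + 2×10×87.56) = 49.874 m/s.
Angle below horizontal = arctan(|v_y| / v_x) = arctan(49.874 / 54.208) = 42.62°.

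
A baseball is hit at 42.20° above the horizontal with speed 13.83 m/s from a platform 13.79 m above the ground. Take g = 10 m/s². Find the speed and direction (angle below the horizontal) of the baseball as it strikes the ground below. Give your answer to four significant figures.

v_x = 13.83 cos 42.20° = 10.245 m/s (constant).
|v_y| at impact = √((9.2899)² + 2×10×13.79) = 19.029 m/s.
Speed = √(10.245² + 19.029²) = 21.61 m/s; angle = arctan(19.029/10.245) = 61.70° below horizontal.

21.61 m/s at 61.70° below the horizontal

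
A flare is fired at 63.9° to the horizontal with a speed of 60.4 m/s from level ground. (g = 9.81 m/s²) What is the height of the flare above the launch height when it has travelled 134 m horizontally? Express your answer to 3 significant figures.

v_x = 60.4 cos 63.9° = 26.57 m/s, v_y0 = 60.4 sin 63.9° = 54.24 m/s.
Time to reach x = 134 m: t = x / v_x = 134 / 26.57 = 5.043 s.
y = v_y0 t − ½ g t² = 54.24×5.043 − 4.905×5.043² = 149 m.

149 m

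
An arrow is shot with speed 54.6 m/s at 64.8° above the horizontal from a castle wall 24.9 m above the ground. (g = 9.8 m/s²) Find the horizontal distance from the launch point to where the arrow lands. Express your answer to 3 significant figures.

246 m

Components: v_x = 54.6 cos 64.8° = 23.25 m/s, v_y = 54.6 sin 64.8° = 49.40 m/s.
Vertical: 0 = 24.9 + 49.40 t − ½(9.8) t² ⇒ 4.900 t² − 49.40 t − 24.9 = 0.
t = [49.40 + √(2440 + 488.0)] / 9.800 = 10.56 s.
Horizontal: R = v_x · t = 23.25 × 10.56 = 246 m.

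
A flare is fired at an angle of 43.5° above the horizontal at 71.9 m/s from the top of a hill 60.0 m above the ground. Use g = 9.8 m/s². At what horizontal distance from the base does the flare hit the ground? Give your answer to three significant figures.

584 m

Components: v_x = 71.9 cos 43.5° = 52.15 m/s, v_y = 71.9 sin 43.5° = 49.49 m/s.
Vertical: 0 = 60.0 + 49.49 t − ½(9.8) t² ⇒ 4.900 t² − 49.49 t − 60.0 = 0.
t = [49.49 + √(2449 + 1176)] / 9.800 = 11.19 s.
Horizontal: R = v_x · t = 52.15 × 11.19 = 584 m.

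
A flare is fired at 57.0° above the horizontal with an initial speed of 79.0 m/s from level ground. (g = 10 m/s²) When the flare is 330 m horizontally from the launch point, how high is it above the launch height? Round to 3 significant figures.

214 m

v_x = 79.0 cos 57.0° = 43.03 m/s, v_y0 = 79.0 sin 57.0° = 66.25 m/s.
Time to reach x = 330 m: t = x / v_x = 330 / 43.03 = 7.669 s.
y = v_y0 t − ½ g t² = 66.25×7.669 − 5.000×7.669² = 214 m.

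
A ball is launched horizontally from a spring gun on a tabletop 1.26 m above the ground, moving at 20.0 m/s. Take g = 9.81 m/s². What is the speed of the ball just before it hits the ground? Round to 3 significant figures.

20.6 m/s

Fall time: t = √(2 × 1.26 / 9.81) = 0.5068 s.
At impact: v_x = 20.0 m/s (unchanged), v_y = g t = 9.81 × 0.5068 = 4.972 m/s.
Speed = √(v_x² + v_y²) = √(400.0 + 24.72) = 20.6 m/s.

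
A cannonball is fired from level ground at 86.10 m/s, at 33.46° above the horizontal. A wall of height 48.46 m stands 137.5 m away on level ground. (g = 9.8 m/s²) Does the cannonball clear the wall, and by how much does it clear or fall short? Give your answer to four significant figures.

Yes — it clears the wall by 24.46 m.

v_x = 86.10 cos 33.46° = 71.831 m/s; v_y0 = 86.10 sin 33.46° = 47.472 m/s.
Time to reach the wall: t = 137.5 / 71.831 = 1.9142 s.
Height at that point: y = 47.472×1.9142 − 4.900×1.9142² = 72.917 m.
That is 72.917 − 48.46 = 24.46 m above the top of the wall, so the cannonball clears it.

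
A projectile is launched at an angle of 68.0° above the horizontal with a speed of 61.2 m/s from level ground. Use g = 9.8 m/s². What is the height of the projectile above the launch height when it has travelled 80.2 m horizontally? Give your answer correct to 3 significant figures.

139 m

v_x = 61.2 cos 68.0° = 22.93 m/s, v_y0 = 61.2 sin 68.0° = 56.74 m/s.
Time to reach x = 80.2 m: t = x / v_x = 80.2 / 22.93 = 3.498 s.
y = v_y0 t − ½ g t² = 56.74×3.498 − 4.900×3.498² = 139 m.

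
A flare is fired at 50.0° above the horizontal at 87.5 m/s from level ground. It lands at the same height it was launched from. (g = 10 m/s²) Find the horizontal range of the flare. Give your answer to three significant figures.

Components: v_x = 87.5 cos 50.0° = 56.24 m/s, v_y = 87.5 sin 50.0° = 67.03 m/s.
Time of flight (same landing height): t = 2 v_y / g = 2 × 67.03 / 10 = 13.41 s.
Range: R = v_x · t = 56.24 × 13.41 = 754 m.

754 m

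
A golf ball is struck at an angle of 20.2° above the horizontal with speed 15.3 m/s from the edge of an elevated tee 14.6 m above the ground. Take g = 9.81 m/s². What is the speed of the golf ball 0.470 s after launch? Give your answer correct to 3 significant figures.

14.4 m/s

v_x = 15.3 cos 20.2° = 14.36 m/s (constant).
v_y(t) = 15.3 sin 20.2° − g t = 5.283 − 9.81 × 0.470 = 0.6723 m/s.
Speed = √(v_x² + v_y²) = √(206.2 + 0.4520) = 14.4 m/s.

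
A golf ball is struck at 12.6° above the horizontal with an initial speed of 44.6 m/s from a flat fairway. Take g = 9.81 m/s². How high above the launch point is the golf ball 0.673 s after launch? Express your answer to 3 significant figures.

4.33 m

v_y0 = 44.6 sin 12.6° = 9.729 m/s.
y(t) = v_y0 t − ½ g t² = 9.729×0.673 − 4.905×0.673² = 4.33 m.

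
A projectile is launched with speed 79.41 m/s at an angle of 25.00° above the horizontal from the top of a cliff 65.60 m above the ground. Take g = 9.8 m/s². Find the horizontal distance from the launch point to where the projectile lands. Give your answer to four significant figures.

607.1 m

Components: v_x = 79.41 cos 25.00° = 71.970 m/s, v_y = 79.41 sin 25.00° = 33.560 m/s.
Vertical: 0 = 65.60 + 33.560 t − ½(9.8) t² ⇒ 4.900 t² − 33.560 t − 65.60 = 0.
t = [33.560 + √(1126.3 + 1285.8)] / 9.800 = 8.4360 s.
Horizontal: R = v_x · t = 71.970 × 8.4360 = 607.1 m.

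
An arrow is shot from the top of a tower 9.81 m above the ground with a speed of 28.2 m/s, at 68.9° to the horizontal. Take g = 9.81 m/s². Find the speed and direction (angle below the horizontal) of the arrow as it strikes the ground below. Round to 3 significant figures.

v_x = 28.2 cos 68.9° = 10.15 m/s (constant).
|v_y| at impact = √((26.31)² + 2×9.81×9.81) = 29.74 m/s.
Speed = √(10.15² + 29.74²) = 31.4 m/s; angle = arctan(29.74/10.15) = 71.2° below horizontal.

31.4 m/s at 71.2° below the horizontal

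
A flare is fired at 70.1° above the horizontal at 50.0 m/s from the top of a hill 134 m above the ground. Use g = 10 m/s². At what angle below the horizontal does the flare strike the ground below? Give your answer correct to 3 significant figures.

v_x = 50.0 cos 70.1° = 17.02 m/s.
At impact |v_y| = √(v_y0² + 2 g h) = √(47.01² + 2×10×134) = 69.93 m/s.
Angle below horizontal = arctan(|v_y| / v_x) = arctan(69.93 / 17.02) = 76.3°.

76.3°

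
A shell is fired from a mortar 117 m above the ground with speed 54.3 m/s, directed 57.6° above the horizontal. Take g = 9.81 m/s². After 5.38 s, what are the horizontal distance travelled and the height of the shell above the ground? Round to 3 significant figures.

v_x = 54.3 cos 57.6° = 29.10 m/s; v_y0 = 54.3 sin 57.6° = 45.85 m/s.
x = v_x t = 29.10 × 5.38 = 157 m.
y = 117 + v_y0 t − ½ g t² = 222 m.

x = 157 m, y = 222 m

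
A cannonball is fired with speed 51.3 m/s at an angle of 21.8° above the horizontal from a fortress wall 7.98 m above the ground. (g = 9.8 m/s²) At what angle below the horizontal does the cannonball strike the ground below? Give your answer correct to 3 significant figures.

v_x = 51.3 cos 21.8° = 47.63 m/s.
At impact |v_y| = √(v_y0² + 2 g h) = √(19.05² + 2×9.8×7.98) = 22.79 m/s.
Angle below horizontal = arctan(|v_y| / v_x) = arctan(22.79 / 47.63) = 25.6°.

25.6°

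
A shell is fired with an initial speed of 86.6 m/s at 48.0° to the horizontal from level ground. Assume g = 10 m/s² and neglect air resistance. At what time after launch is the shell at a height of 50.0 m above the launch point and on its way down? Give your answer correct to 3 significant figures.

v_y0 = 86.6 sin 48.0° = 64.36 m/s.
Set y = v_y0 t − ½ g t² = 50.0: 5.000 t² − 64.36 t + 50.0 = 0.
t = [64.36 ± √(4142 − 1000)] / 10 = (64.36 ± 56.05) / 10, giving t = 0.831 s or t = 12.0 s.
On the way down corresponds to the larger root: t = 12.0 s.

12.0 s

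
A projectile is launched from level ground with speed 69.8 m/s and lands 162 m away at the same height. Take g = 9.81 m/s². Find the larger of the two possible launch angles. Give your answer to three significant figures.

80.5°

Level-ground range: R = v₀² sin(2θ)/g ⇒ sin 2θ = R g / v₀² = 162×9.81/69.8² = 0.3262.
2θ = arcsin(0.3262) = 19.04° or 180° − 19.04° = 160.96°.
So θ = 9.52° or θ = 80.5°.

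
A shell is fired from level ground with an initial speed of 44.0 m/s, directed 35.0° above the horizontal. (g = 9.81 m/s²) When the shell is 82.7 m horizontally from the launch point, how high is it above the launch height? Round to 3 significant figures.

v_x = 44.0 cos 35.0° = 36.04 m/s, v_y0 = 44.0 sin 35.0° = 25.24 m/s.
Time to reach x = 82.7 m: t = x / v_x = 82.7 / 36.04 = 2.295 s.
y = v_y0 t − ½ g t² = 25.24×2.295 − 4.905×2.295² = 32.1 m.

32.1 m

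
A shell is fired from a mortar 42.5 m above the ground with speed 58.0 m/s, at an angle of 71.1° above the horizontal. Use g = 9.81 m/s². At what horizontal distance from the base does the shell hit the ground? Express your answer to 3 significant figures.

Components: v_x = 58.0 cos 71.1° = 18.79 m/s, v_y = 58.0 sin 71.1° = 54.87 m/s.
Vertical: 0 = 42.5 + 54.87 t − ½(9.81) t² ⇒ 4.905 t² − 54.87 t − 42.5 = 0.
t = [54.87 + √(3011 + 833.9)] / 9.810 = 11.91 s.
Horizontal: R = v_x · t = 18.79 × 11.91 = 224 m.

224 m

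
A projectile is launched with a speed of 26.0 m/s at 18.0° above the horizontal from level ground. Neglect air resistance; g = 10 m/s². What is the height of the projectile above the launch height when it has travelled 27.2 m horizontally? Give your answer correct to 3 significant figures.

v_x = 26.0 cos 18.0° = 24.73 m/s, v_y0 = 26.0 sin 18.0° = 8.034 m/s.
Time to reach x = 27.2 m: t = x / v_x = 27.2 / 24.73 = 1.100 s.
y = v_y0 t − ½ g t² = 8.034×1.100 − 5.000×1.100² = 2.79 m.

2.79 m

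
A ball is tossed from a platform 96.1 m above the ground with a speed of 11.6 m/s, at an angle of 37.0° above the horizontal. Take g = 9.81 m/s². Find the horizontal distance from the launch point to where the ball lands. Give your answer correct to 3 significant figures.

48.1 m

Components: v_x = 11.6 cos 37.0° = 9.264 m/s, v_y = 11.6 sin 37.0° = 6.981 m/s.
Vertical: 0 = 96.1 + 6.981 t − ½(9.81) t² ⇒ 4.905 t² − 6.981 t − 96.1 = 0.
t = [6.981 + √(48.73 + 1885)] / 9.810 = 5.194 s.
Horizontal: R = v_x · t = 9.264 × 5.194 = 48.1 m.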